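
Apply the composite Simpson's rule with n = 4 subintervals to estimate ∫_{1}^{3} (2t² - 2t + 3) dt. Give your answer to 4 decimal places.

h = (3 − 1)/4 = 0.5.
Nodes t₀,…,t₄ = 1, 1.5, 2, 2.5, 3.
f(t) = 2t² - 2t + 3: f₀=3, f₁=4.5, f₂=7, f₃=10.5, f₄=15.
(h/3)·[f₀ + 4f₁ + 2f₂ + 4f₃ + f₄] = 0.166667·(92) = 15.3333.

15.3333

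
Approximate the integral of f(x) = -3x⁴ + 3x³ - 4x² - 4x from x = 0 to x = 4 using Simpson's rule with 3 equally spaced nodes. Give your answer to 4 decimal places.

-565.3333

h = (4 − 0)/2 = 2.
Nodes x₀,…,x₂ = 0, 2, 4.
f(x) = -3x⁴ + 3x³ - 4x² - 4x: f₀=0, f₁=-48, f₂=-656.
(h/3)·[f₀ + 4f₁ + f₂] = 0.666667·(-848) = -565.3333.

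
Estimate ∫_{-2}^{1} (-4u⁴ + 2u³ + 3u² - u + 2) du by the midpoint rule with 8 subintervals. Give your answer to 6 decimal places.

h = (1 − (-2))/8 = 0.375.
Midpoints m₁,…,m₈ = -1.8125, -1.4375, -1.0625, -0.6875, -0.3125, 0.0625, 0.4375, 0.8125.
f(m₁)=-41.40972900390625, f(m₂)=-13.38433837890625, f(m₃)=-1.04742431640625, f(m₄)=2.56195068359375, f(m₅)=2.50628662109375, f(m₆)=1.94964599609375, f(m₇)=2.15765380859375, f(m₈)=2.49749755859375.
h·[f(m₁) + f(m₂) + f(m₃) + f(m₄) + f(m₅) + f(m₆) + f(m₇) + f(m₈)] = 0.375·(-44.16845703125) = -16.563171.

-16.563171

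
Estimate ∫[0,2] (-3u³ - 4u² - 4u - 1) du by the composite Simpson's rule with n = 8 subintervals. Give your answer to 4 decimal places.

-32.6667

h = (2 − 0)/8 = 0.25.
Nodes u₀,…,u₈ = 0, 0.25, 0.5, 0.75, 1, 1.25, 1.5, 1.75, 2.
f(u) = -3u³ - 4u² - 4u - 1: f₀=-1, f₁=-2.296875, f₂=-4.375, f₃=-7.515625, f₄=-12, f₅=-18.109375, f₆=-26.125, f₇=-36.328125, f₈=-49.
(h/3)·[f₀ + 4f₁ + 2f₂ + 4f₃ + 2f₄ + 4f₅ + 2f₆ + 4f₇ + f₈] = 0.083333·(-392) = -32.6667.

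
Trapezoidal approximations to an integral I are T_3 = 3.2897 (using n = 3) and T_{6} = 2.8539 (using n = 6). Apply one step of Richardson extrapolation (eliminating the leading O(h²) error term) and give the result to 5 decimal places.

2.70863

R = (4·T_{6} − T_3) / 3 = (4·2.8539 − 3.2897)/3 = (8.1259)/3 = 2.70863.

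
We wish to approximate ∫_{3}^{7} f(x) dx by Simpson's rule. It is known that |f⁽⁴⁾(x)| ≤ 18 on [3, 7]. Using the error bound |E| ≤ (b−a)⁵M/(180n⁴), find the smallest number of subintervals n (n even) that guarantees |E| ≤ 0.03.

Need 18432/(180n⁴) ≤ 0.03.
n⁴ ≥ 18432/(180·0.03) = 3413.33 ⇒ n ≥ 7.6435, so the smallest even n is 8. (n must be even for Simpson's rule.)

8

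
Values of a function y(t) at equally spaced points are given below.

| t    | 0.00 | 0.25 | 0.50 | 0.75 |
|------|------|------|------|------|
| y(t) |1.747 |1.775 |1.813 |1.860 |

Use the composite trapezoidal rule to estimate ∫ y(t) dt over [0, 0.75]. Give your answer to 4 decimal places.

1.3479

h = 0.25, n = 3.
(h/2)·[y₀ + 2y₁ + 2y₂ + y₃] = 0.125·(10.783) = 1.3479.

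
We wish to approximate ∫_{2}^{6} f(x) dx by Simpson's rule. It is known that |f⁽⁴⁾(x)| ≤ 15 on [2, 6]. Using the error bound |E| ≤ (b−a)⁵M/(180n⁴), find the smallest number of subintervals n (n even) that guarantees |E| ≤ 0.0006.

20

Need 15360/(180n⁴) ≤ 0.0006.
n⁴ ≥ 15360/(180·0.0006) = 142222 ⇒ n ≥ 19.4197, so the smallest even n is 20. (n must be even for Simpson's rule.)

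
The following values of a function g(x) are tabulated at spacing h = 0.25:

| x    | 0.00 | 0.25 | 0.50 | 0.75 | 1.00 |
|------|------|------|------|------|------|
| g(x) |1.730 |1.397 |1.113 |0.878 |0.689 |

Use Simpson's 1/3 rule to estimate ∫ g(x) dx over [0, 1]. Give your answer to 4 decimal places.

h = 0.25, n = 4.
(h/3)·[y₀ + 4y₁ + 2y₂ + 4y₃ + y₄] = 0.083333·(13.745) = 1.1454.

1.1454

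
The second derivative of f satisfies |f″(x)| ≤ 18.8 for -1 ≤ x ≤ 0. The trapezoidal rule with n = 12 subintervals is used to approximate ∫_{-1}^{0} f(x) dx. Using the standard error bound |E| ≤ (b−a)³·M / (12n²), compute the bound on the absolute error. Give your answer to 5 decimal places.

0.01088

|E| ≤ (1)³·18.8 / (12·12²) = 18.8/1728 = 0.01088.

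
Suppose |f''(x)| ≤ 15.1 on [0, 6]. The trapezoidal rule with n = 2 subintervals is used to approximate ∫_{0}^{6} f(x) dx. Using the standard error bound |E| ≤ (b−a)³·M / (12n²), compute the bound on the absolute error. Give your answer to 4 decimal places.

67.9500

|E| ≤ (6)³·15.1 / (12·2²) = 3261.6/48 = 67.9500.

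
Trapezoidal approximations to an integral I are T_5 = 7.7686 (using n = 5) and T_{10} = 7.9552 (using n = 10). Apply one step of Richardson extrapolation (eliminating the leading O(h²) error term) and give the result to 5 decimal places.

8.01740

R = (4·T_{10} − T_5) / 3 = (4·7.9552 − 7.7686)/3 = (24.0522)/3 = 8.01740.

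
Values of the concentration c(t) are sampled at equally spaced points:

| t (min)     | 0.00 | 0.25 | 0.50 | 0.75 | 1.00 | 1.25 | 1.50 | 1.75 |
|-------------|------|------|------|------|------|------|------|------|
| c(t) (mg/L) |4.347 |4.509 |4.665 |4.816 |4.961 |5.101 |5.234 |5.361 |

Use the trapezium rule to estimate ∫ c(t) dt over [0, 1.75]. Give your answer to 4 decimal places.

h = 0.25, n = 7.
(h/2)·[y₀ + 2y₁ + 2y₂ + 2y₃ + 2y₄ + 2y₅ + 2y₆ + y₇] = 0.125·(68.280) = 8.5350.

8.5350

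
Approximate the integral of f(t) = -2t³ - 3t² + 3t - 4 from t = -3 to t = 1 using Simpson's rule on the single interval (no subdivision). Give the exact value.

-16

S = (b−a)/6 · [f(-3) + 4f(-1) + f(1)] = 0.666667·[14 + 4·(-8) + (-6)] = -16.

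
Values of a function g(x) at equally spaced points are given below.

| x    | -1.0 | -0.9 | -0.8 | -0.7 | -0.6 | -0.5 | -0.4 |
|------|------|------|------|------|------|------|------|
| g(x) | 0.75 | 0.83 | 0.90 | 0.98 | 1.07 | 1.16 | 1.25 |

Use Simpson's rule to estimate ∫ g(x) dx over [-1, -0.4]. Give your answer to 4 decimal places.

0.5940

h = 0.1, n = 6.
(h/3)·[y₀ + 4y₁ + 2y₂ + 4y₃ + 2y₄ + 4y₅ + y₆] = 0.033333·(17.82) = 0.5940.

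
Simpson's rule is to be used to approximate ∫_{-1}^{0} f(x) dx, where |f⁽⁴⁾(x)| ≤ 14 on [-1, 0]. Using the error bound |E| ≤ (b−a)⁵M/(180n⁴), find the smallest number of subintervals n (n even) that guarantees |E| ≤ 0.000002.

16

Need 14/(180n⁴) ≤ 0.000002.
n⁴ ≥ 14/(180·0.000002) = 38888.9 ⇒ n ≥ 14.0429, so the smallest even n is 16. (n must be even for Simpson's rule.)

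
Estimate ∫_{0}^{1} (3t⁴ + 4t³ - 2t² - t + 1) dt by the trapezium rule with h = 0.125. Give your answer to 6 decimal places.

1.459351

h = (1 − 0)/8 = 0.125.
Nodes t₀,…,t₈ = 0, 0.125, 0.25, 0.375, 0.5, 0.625, 0.75, 0.875, 1.
f(t) = 3t⁴ + 4t³ - 2t² - t + 1: f₀=1, f₁=0.852294921875, f₂=0.69921875, f₃=0.614013671875, f₄=0.6875, f₅=1.028076171875, f₆=1.76171875, f₇=3.031982421875, f₈=5.
(h/2)·[f₀ + 2f₁ + 2f₂ + 2f₃ + 2f₄ + 2f₅ + 2f₆ + 2f₇ + f₈] = 0.0625·(23.349609375) = 1.459351.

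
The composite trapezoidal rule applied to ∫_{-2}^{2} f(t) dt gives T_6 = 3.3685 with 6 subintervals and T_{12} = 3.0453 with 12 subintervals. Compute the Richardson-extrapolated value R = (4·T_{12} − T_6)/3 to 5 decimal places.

R = (4·T_{12} − T_6) / 3 = (4·3.0453 − 3.3685)/3 = (8.8127)/3 = 2.93757.

2.93757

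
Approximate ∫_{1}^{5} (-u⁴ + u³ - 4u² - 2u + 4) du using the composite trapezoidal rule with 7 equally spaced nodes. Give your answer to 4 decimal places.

-658.9959

h = (5 − 1)/6 = 0.666667.
Nodes u₀,…,u₆ = 1, 1.666667, 2.333333, 3, 3.666667, 4.333333, 5.
f(u) = -u⁴ + u³ - 4u² - 2u + 4: f₀=-2, f₁=-13.530864, f₂=-39.382716, f₃=-92, f₄=-188.567901, f₅=-351.012346, f₆=-606.
(h/2)·[f₀ + 2f₁ + 2f₂ + 2f₃ + 2f₄ + 2f₅ + f₆] = 0.333333·(-1976.987654) = -658.9959.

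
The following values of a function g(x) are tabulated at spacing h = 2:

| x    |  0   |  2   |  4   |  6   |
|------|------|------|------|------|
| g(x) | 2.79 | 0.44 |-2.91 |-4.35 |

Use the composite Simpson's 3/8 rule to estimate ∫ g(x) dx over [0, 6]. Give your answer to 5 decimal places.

-6.72750

h = 2, n = 3.
(3h/8)·[y₀ + 3y₁ + 3y₂ + y₃] = 0.75·(-8.97) = -6.72750.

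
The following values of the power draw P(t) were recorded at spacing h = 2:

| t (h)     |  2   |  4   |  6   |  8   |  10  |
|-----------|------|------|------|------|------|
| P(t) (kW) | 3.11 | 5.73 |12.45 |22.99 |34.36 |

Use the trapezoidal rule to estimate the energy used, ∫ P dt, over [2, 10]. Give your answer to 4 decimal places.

h = 2, n = 4.
(h/2)·[y₀ + 2y₁ + 2y₂ + 2y₃ + y₄] = 1·(119.81) = 119.8100.

119.8100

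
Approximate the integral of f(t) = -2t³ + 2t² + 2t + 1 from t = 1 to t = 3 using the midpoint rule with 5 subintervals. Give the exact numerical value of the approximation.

h = (3 − 1)/5 = 0.4.
Midpoints m₁,…,m₅ = 1.2, 1.6, 2, 2.4, 2.8.
f(m₁)=2.824, f(m₂)=1.128, f(m₃)=-3, f(m₄)=-10.328, f(m₅)=-21.624.
h·[f(m₁) + f(m₂) + f(m₃) + f(m₄) + f(m₅)] = 0.4·(-31) = -12.4.

-12.4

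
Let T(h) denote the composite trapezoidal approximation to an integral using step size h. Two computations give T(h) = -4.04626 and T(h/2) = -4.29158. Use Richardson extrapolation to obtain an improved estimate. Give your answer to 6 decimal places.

-4.373353

R = (4·T(h/2) − T(h)) / 3 = (4·(-4.29158) − (-4.04626))/3 = (-13.12006)/3 = -4.373353.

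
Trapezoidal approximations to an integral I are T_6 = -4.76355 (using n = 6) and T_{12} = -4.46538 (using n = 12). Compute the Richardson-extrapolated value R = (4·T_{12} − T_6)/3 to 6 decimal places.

-4.365990

R = (4·T_{12} − T_6) / 3 = (4·(-4.46538) − (-4.76355))/3 = (-13.09797)/3 = -4.365990.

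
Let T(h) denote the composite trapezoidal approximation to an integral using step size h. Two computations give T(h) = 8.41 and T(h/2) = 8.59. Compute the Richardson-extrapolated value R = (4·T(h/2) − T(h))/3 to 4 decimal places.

R = (4·T(h/2) − T(h)) / 3 = (4·8.59 − 8.41)/3 = (25.95)/3 = 8.6500.

8.6500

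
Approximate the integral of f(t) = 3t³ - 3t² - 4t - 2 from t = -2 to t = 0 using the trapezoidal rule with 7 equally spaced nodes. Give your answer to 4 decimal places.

-16.4444

h = (0 − (-2))/6 = 0.333333.
Nodes t₀,…,t₆ = -2, -1.666667, -1.333333, -1, -0.666667, -0.333333, 0.
f(t) = 3t³ - 3t² - 4t - 2: f₀=-30, f₁=-17.555556, f₂=-9.111111, f₃=-4, f₄=-1.555556, f₅=-1.111111, f₆=-2.
(h/2)·[f₀ + 2f₁ + 2f₂ + 2f₃ + 2f₄ + 2f₅ + f₆] = 0.166667·(-98.666667) = -16.4444.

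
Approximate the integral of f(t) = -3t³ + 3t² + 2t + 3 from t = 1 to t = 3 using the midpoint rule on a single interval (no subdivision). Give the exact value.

M = (b−a)·f(2) = 2·(-5) = -10.

-10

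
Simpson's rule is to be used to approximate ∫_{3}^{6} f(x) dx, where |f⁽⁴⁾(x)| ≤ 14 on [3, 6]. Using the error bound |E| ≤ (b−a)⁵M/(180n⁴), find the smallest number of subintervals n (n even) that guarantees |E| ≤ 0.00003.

30

Need 3402/(180n⁴) ≤ 0.00003.
n⁴ ≥ 3402/(180·0.00003) = 630000 ⇒ n ≥ 28.1731, so the smallest even n is 30. (n must be even for Simpson's rule.)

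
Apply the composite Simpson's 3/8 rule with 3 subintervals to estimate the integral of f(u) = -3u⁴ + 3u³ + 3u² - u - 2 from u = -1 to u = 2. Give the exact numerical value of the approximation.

-9.75

h = (2 − (-1))/3 = 1.
Nodes u₀,…,u₃ = -1, 0, 1, 2.
f(u) = -3u⁴ + 3u³ + 3u² - u - 2: f₀=-4, f₁=-2, f₂=0, f₃=-16.
(3h/8)·[f₀ + 3f₁ + 3f₂ + f₃] = 0.375·(-26) = -9.75.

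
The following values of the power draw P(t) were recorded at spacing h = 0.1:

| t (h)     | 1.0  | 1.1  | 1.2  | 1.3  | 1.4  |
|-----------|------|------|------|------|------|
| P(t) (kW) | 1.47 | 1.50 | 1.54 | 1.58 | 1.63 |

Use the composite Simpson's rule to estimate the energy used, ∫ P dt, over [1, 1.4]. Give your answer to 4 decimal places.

0.6167

h = 0.1, n = 4.
(h/3)·[y₀ + 4y₁ + 2y₂ + 4y₃ + y₄] = 0.033333·(18.50) = 0.6167.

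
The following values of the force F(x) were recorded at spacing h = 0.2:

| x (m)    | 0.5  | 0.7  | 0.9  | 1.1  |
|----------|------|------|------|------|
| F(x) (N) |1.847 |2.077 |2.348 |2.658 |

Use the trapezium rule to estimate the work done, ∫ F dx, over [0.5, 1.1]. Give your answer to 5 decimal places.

1.33550

h = 0.2, n = 3.
(h/2)·[y₀ + 2y₁ + 2y₂ + y₃] = 0.1·(13.355) = 1.33550.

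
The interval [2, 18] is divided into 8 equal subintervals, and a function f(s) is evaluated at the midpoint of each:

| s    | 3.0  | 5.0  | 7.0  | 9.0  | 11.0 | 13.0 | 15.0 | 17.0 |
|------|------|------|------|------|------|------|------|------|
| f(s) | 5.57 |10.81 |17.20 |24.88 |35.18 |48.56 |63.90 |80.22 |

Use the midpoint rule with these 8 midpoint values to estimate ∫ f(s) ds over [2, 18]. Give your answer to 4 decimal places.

h = 2, n = 8.
h·[y(m₁) + y(m₂) + y(m₃) + y(m₄) + y(m₅) + y(m₆) + y(m₇) + y(m₈)] = 2·(286.32) = 572.6400.

572.6400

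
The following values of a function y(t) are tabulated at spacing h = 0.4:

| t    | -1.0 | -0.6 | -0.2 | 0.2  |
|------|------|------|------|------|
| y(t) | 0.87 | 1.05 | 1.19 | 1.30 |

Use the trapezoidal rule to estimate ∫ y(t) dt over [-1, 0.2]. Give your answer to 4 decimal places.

1.3300

h = 0.4, n = 3.
(h/2)·[y₀ + 2y₁ + 2y₂ + y₃] = 0.2·(6.65) = 1.3300.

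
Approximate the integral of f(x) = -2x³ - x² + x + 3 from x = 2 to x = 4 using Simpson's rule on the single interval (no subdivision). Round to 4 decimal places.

S = (b−a)/6 · [f(2) + 4f(3) + f(4)] = 0.333333·[(-15) + 4·(-57) + (-137)] = -126.6667.

-126.6667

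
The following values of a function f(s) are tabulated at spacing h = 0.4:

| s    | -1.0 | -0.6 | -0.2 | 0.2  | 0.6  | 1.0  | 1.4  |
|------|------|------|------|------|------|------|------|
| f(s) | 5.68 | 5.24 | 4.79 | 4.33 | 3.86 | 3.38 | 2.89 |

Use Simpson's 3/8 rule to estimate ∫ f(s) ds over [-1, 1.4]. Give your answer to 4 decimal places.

h = 0.4, n = 6.
(3h/8)·[y₀ + 3y₁ + 3y₂ + 2y₃ + 3y₄ + 3y₅ + y₆] = 0.15·(69.04) = 10.3560.

10.3560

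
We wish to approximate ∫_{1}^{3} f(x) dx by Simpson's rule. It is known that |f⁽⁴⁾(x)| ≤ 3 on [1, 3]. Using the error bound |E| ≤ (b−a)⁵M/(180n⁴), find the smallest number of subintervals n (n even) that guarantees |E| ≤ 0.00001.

Need 96/(180n⁴) ≤ 0.00001.
n⁴ ≥ 96/(180·0.00001) = 53333.3 ⇒ n ≥ 15.1967, so the smallest even n is 16. (n must be even for Simpson's rule.)

16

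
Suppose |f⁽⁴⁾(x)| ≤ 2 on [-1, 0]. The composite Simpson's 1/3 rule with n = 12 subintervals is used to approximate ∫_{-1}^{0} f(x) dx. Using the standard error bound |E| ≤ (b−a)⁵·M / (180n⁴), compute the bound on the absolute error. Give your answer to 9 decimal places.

0.000000536

|E| ≤ (1)⁵·2 / (180·12⁴) = 2/3732480 = 0.000000536.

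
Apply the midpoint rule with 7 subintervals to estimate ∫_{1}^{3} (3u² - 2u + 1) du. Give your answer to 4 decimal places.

h = (3 − 1)/7 = 0.285714.
Midpoints m₁,…,m₇ = 1.142857, 1.428571, 1.714286, 2, 2.285714, 2.571429, 2.857143.
f(m₁)=2.632653, f(m₂)=4.265306, f(m₃)=6.387755, f(m₄)=9, f(m₅)=12.102041, f(m₆)=15.693878, f(m₇)=19.775510.
h·[f(m₁) + f(m₂) + f(m₃) + f(m₄) + f(m₅) + f(m₆) + f(m₇)] = 0.285714·(69.857143) = 19.9592.

19.9592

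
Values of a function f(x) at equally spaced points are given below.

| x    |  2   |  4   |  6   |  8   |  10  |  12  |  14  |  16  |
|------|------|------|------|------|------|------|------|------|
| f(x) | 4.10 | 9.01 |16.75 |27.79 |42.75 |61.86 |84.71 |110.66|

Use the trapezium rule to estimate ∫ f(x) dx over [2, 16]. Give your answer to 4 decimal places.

600.5000

h = 2, n = 7.
(h/2)·[y₀ + 2y₁ + 2y₂ + 2y₃ + 2y₄ + 2y₅ + 2y₆ + y₇] = 1·(600.50) = 600.5000.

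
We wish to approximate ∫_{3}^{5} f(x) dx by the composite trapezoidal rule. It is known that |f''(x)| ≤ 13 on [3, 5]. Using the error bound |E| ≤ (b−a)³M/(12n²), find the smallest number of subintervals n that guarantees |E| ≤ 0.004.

47

Need 104/(12n²) ≤ 0.004.
n² ≥ 104/(12·0.004) = 2166.67 ⇒ n ≥ 46.5475, so the smallest n is 47.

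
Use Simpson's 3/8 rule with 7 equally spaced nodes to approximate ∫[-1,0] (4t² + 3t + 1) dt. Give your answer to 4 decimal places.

0.8333

h = (0 − (-1))/6 = 0.166667.
Nodes t₀,…,t₆ = -1, -0.833333, -0.666667, -0.5, -0.333333, -0.166667, 0.
f(t) = 4t² + 3t + 1: f₀=2, f₁=1.277778, f₂=0.777778, f₃=0.5, f₄=0.444444, f₅=0.611111, f₆=1.
(3h/8)·[f₀ + 3f₁ + 3f₂ + 2f₃ + 3f₄ + 3f₅ + f₆] = 0.0625·(13.333333) = 0.8333.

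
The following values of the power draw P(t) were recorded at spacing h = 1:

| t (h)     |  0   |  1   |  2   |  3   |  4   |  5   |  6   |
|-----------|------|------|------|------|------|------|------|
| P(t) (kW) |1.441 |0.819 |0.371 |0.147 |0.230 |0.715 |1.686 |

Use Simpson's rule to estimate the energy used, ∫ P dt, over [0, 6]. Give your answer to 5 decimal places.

h = 1, n = 6.
(h/3)·[y₀ + 4y₁ + 2y₂ + 4y₃ + 2y₄ + 4y₅ + y₆] = 0.333333·(11.053) = 3.68433.

3.68433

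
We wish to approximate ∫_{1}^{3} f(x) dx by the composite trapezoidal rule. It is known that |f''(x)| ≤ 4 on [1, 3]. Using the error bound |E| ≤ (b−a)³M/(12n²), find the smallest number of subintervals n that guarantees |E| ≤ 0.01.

Need 32/(12n²) ≤ 0.01.
n² ≥ 32/(12·0.01) = 266.667 ⇒ n ≥ 16.3299, so the smallest n is 17.

17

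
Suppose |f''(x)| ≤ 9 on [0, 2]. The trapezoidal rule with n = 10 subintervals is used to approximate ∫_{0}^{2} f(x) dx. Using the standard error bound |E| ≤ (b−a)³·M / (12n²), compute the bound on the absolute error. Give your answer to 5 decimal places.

|E| ≤ (2)³·9 / (12·10²) = 72/1200 = 0.06000.

0.06000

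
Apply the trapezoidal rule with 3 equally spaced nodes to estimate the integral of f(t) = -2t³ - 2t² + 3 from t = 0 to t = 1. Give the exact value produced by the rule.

h = (1 − 0)/2 = 0.5.
Nodes t₀,…,t₂ = 0, 0.5, 1.
f(t) = -2t³ - 2t² + 3: f₀=3, f₁=2.25, f₂=-1.
(h/2)·[f₀ + 2f₁ + f₂] = 0.25·(6.5) = 1.625.

1.625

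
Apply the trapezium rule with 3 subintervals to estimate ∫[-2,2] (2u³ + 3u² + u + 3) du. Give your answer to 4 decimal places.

31.5556

h = (2 − (-2))/3 = 1.333333.
Nodes u₀,…,u₃ = -2, -0.666667, 0.666667, 2.
f(u) = 2u³ + 3u² + u + 3: f₀=-3, f₁=3.074074, f₂=5.592593, f₃=33.
(h/2)·[f₀ + 2f₁ + 2f₂ + f₃] = 0.666667·(47.333333) = 31.5556.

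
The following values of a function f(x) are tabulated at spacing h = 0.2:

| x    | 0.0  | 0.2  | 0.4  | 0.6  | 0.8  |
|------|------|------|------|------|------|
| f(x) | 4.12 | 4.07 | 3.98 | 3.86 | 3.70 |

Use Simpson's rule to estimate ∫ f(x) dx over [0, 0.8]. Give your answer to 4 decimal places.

h = 0.2, n = 4.
(h/3)·[y₀ + 4y₁ + 2y₂ + 4y₃ + y₄] = 0.066667·(47.50) = 3.1667.

3.1667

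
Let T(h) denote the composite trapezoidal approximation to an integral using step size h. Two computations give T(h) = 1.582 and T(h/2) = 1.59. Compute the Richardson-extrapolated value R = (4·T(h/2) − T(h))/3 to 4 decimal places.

R = (4·T(h/2) − T(h)) / 3 = (4·1.59 − 1.582)/3 = (4.778)/3 = 1.5927.

1.5927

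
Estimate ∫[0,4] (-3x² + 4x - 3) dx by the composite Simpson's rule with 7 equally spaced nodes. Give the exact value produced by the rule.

h = (4 − 0)/6 = 0.666667.
Nodes x₀,…,x₆ = 0, 0.666667, 1.333333, 2, 2.666667, 3.333333, 4.
f(x) = -3x² + 4x - 3: f₀=-3, f₁=-1.666667, f₂=-3, f₃=-7, f₄=-13.666667, f₅=-23, f₆=-35.
(h/3)·[f₀ + 4f₁ + 2f₂ + 4f₃ + 2f₄ + 4f₅ + f₆] = 0.222222·(-198) = -44.

-44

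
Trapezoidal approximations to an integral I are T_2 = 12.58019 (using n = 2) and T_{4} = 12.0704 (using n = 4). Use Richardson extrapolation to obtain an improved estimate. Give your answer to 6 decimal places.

R = (4·T_{4} − T_2) / 3 = (4·12.0704 − 12.58019)/3 = (35.70141)/3 = 11.900470.

11.900470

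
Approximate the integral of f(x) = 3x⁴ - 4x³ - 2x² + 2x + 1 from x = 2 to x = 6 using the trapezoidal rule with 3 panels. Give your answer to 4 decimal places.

3572.9877

h = (6 − 2)/3 = 1.333333.
Nodes x₀,…,x₃ = 2, 3.333333, 4.666667, 6.
f(x) = 3x⁴ - 4x³ - 2x² + 2x + 1: f₀=13, f₁=207.666667, f₂=983.074074, f₃=2965.
(h/2)·[f₀ + 2f₁ + 2f₂ + f₃] = 0.666667·(5359.481481) = 3572.9877.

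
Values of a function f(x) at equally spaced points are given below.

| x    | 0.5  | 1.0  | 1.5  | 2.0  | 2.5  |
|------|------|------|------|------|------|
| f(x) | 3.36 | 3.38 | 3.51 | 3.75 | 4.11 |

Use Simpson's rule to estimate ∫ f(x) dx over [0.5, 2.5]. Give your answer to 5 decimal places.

7.16833

h = 0.5, n = 4.
(h/3)·[y₀ + 4y₁ + 2y₂ + 4y₃ + y₄] = 0.166667·(43.01) = 7.16833.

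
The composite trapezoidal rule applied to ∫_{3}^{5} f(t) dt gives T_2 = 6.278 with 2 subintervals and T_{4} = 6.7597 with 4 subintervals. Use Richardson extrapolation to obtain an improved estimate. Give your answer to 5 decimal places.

6.92027

R = (4·T_{4} − T_2) / 3 = (4·6.7597 − 6.278)/3 = (20.7608)/3 = 6.92027.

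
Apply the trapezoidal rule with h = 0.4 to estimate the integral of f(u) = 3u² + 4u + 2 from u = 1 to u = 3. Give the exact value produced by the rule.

h = (3 − 1)/5 = 0.4.
Nodes u₀,…,u₅ = 1, 1.4, 1.8, 2.2, 2.6, 3.
f(u) = 3u² + 4u + 2: f₀=9, f₁=13.48, f₂=18.92, f₃=25.32, f₄=32.68, f₅=41.
(h/2)·[f₀ + 2f₁ + 2f₂ + 2f₃ + 2f₄ + f₅] = 0.2·(230.8) = 46.16.

46.16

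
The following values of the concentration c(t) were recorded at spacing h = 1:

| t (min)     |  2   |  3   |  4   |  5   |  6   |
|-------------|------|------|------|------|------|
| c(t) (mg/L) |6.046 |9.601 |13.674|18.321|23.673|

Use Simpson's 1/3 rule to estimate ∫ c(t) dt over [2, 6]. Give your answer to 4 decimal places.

h = 1, n = 4.
(h/3)·[y₀ + 4y₁ + 2y₂ + 4y₃ + y₄] = 0.333333·(168.755) = 56.2517.

56.2517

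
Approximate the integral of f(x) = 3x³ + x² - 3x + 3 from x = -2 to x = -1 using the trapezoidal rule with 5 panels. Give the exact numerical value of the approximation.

h = (-1 − (-2))/5 = 0.2.
Nodes x₀,…,x₅ = -2, -1.8, -1.6, -1.4, -1.2, -1.
f(x) = 3x³ + x² - 3x + 3: f₀=-11, f₁=-5.856, f₂=-1.928, f₃=0.928, f₄=2.856, f₅=4.
(h/2)·[f₀ + 2f₁ + 2f₂ + 2f₃ + 2f₄ + f₅] = 0.1·(-15) = -1.5.

-1.5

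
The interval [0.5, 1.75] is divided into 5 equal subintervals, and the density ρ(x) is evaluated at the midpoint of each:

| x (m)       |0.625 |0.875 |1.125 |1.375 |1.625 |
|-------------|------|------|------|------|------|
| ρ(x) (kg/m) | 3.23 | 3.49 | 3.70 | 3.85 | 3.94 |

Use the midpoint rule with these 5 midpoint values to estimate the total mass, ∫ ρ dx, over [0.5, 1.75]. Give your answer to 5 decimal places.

h = 0.25, n = 5.
h·[y(m₁) + y(m₂) + y(m₃) + y(m₄) + y(m₅)] = 0.25·(18.21) = 4.55250.

4.55250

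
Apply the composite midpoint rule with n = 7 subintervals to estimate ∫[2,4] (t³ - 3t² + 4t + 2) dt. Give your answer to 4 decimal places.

31.9184

h = (4 − 2)/7 = 0.285714.
Midpoints m₁,…,m₇ = 2.142857, 2.428571, 2.714286, 3, 3.285714, 3.571429, 3.857143.
f(m₁)=6.635569, f(m₂)=8.344023, f(m₃)=10.752187, f(m₄)=14, f(m₅)=18.227405, f(m₆)=23.574344, f(m₇)=30.180758.
h·[f(m₁) + f(m₂) + f(m₃) + f(m₄) + f(m₅) + f(m₆) + f(m₇)] = 0.285714·(111.714286) = 31.9184.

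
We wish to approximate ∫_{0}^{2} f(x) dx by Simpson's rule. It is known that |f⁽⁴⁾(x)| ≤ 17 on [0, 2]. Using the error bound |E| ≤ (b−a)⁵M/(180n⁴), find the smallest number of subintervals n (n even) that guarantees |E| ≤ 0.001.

Need 544/(180n⁴) ≤ 0.001.
n⁴ ≥ 544/(180·0.001) = 3022.22 ⇒ n ≥ 7.4145, so the smallest even n is 8. (n must be even for Simpson's rule.)

8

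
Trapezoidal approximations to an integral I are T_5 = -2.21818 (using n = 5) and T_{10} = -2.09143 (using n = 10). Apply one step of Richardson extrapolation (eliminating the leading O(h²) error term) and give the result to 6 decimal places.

-2.049180

R = (4·T_{10} − T_5) / 3 = (4·(-2.09143) − (-2.21818))/3 = (-6.14754)/3 = -2.049180.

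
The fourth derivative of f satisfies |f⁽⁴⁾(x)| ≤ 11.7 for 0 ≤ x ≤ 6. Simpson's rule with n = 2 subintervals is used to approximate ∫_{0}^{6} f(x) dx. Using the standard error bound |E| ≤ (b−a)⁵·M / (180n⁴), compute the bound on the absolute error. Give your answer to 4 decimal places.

31.5900

|E| ≤ (6)⁵·11.7 / (180·2⁴) = 90979.2/2880 = 31.5900.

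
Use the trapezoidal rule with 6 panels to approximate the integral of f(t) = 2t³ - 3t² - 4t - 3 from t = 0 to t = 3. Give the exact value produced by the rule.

-12.75

h = (3 − 0)/6 = 0.5.
Nodes t₀,…,t₆ = 0, 0.5, 1, 1.5, 2, 2.5, 3.
f(t) = 2t³ - 3t² - 4t - 3: f₀=-3, f₁=-5.5, f₂=-8, f₃=-9, f₄=-7, f₅=-0.5, f₆=12.
(h/2)·[f₀ + 2f₁ + 2f₂ + 2f₃ + 2f₄ + 2f₅ + f₆] = 0.25·(-51) = -12.75.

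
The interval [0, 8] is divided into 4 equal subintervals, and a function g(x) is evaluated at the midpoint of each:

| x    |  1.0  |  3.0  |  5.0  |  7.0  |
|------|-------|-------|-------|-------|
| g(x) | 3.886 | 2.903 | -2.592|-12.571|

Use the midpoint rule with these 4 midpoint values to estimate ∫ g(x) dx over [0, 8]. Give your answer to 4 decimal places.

-16.7480

h = 2, n = 4.
h·[y(m₁) + y(m₂) + y(m₃) + y(m₄)] = 2·(-8.374) = -16.7480.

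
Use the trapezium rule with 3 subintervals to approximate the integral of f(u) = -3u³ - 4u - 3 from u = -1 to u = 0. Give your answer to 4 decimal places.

-0.1667

h = (0 − (-1))/3 = 0.333333.
Nodes u₀,…,u₃ = -1, -0.666667, -0.333333, 0.
f(u) = -3u³ - 4u - 3: f₀=4, f₁=0.555556, f₂=-1.555556, f₃=-3.
(h/2)·[f₀ + 2f₁ + 2f₂ + f₃] = 0.166667·(-1) = -0.1667.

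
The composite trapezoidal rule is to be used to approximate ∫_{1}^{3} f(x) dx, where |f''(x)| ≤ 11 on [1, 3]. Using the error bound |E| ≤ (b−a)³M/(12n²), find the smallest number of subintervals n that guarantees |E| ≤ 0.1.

Need 88/(12n²) ≤ 0.1.
n² ≥ 88/(12·0.1) = 73.3333 ⇒ n ≥ 8.5635, so the smallest n is 9.

9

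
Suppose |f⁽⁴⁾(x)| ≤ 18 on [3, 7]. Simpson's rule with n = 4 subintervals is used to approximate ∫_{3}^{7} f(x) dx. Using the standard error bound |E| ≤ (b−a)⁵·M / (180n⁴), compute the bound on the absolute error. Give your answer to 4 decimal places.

|E| ≤ (4)⁵·18 / (180·4⁴) = 18432/46080 = 0.4000.

0.4000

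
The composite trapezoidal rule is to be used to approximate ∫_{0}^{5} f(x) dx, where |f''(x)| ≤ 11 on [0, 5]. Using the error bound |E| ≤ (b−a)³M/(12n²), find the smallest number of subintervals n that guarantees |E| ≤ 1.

11

Need 1375/(12n²) ≤ 1.
n² ≥ 1375/(12·1) = 114.583 ⇒ n ≥ 10.7044, so the smallest n is 11.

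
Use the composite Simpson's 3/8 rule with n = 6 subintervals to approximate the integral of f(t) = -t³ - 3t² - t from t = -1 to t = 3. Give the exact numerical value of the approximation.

h = (3 − (-1))/6 = 0.666667.
Nodes t₀,…,t₆ = -1, -0.333333, 0.333333, 1, 1.666667, 2.333333, 3.
f(t) = -t³ - 3t² - t: f₀=-1, f₁=0.037037, f₂=-0.703704, f₃=-5, f₄=-14.629630, f₅=-31.370370, f₆=-57.
(3h/8)·[f₀ + 3f₁ + 3f₂ + 2f₃ + 3f₄ + 3f₅ + f₆] = 0.25·(-208) = -52.

-52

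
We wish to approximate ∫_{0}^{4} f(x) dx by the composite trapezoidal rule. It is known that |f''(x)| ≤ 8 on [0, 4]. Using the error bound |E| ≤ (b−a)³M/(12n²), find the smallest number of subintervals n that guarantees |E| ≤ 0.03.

38

Need 512/(12n²) ≤ 0.03.
n² ≥ 512/(12·0.03) = 1422.22 ⇒ n ≥ 37.7124, so the smallest n is 38.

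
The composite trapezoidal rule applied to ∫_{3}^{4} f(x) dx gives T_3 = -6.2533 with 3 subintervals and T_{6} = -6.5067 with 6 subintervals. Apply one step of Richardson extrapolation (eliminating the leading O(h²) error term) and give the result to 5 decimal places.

-6.59117

R = (4·T_{6} − T_3) / 3 = (4·(-6.5067) − (-6.2533))/3 = (-19.7735)/3 = -6.59117.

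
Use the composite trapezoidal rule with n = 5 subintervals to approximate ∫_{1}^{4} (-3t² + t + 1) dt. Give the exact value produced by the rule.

h = (4 − 1)/5 = 0.6.
Nodes t₀,…,t₅ = 1, 1.6, 2.2, 2.8, 3.4, 4.
f(t) = -3t² + t + 1: f₀=-1, f₁=-5.08, f₂=-11.32, f₃=-19.72, f₄=-30.28, f₅=-43.
(h/2)·[f₀ + 2f₁ + 2f₂ + 2f₃ + 2f₄ + f₅] = 0.3·(-176.8) = -53.04.

-53.04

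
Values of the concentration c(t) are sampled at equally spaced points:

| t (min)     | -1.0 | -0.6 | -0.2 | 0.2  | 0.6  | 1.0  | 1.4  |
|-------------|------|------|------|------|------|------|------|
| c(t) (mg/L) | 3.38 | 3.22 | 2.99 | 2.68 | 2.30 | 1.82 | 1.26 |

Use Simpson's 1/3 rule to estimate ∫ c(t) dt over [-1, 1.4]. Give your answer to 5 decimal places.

h = 0.4, n = 6.
(h/3)·[y₀ + 4y₁ + 2y₂ + 4y₃ + 2y₄ + 4y₅ + y₆] = 0.133333·(46.10) = 6.14667.

6.14667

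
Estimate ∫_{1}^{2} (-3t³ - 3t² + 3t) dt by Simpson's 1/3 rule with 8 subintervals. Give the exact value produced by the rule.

-13.75

h = (2 − 1)/8 = 0.125.
Nodes t₀,…,t₈ = 1, 1.125, 1.25, 1.375, 1.5, 1.625, 1.75, 1.875, 2.
f(t) = -3t³ - 3t² + 3t: f₀=-3, f₁=-4.693359375, f₂=-6.796875, f₃=-9.345703125, f₄=-12.375, f₅=-15.919921875, f₆=-20.015625, f₇=-24.697265625, f₈=-30.
(h/3)·[f₀ + 4f₁ + 2f₂ + 4f₃ + 2f₄ + 4f₅ + 2f₆ + 4f₇ + f₈] = 0.041667·(-330) = -13.75.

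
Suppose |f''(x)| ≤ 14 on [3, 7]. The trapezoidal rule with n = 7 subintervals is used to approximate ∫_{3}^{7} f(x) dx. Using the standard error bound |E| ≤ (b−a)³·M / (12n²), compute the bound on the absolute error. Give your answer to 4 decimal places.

1.5238

|E| ≤ (4)³·14 / (12·7²) = 896/588 = 1.5238.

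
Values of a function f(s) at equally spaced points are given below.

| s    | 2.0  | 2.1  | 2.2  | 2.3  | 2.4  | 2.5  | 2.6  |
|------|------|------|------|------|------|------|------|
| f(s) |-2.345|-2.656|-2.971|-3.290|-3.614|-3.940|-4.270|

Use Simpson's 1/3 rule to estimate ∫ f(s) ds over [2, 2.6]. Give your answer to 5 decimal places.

-1.97763

h = 0.1, n = 6.
(h/3)·[y₀ + 4y₁ + 2y₂ + 4y₃ + 2y₄ + 4y₅ + y₆] = 0.033333·(-59.329) = -1.97763.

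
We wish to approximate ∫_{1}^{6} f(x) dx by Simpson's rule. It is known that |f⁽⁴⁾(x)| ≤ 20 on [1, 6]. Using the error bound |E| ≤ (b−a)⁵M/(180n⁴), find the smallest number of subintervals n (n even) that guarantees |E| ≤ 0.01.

Need 62500/(180n⁴) ≤ 0.01.
n⁴ ≥ 62500/(180·0.01) = 34722.2 ⇒ n ≥ 13.6506, so the smallest even n is 14. (n must be even for Simpson's rule.)

14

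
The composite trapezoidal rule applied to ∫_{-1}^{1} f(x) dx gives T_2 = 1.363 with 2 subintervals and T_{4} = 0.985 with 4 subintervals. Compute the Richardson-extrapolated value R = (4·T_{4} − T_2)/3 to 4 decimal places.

0.8590

R = (4·T_{4} − T_2) / 3 = (4·0.985 − 1.363)/3 = (2.577)/3 = 0.8590.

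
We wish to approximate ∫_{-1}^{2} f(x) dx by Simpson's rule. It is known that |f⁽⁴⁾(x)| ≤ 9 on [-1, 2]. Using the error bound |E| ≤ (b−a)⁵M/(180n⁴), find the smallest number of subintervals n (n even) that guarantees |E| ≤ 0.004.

Need 2187/(180n⁴) ≤ 0.004.
n⁴ ≥ 2187/(180·0.004) = 3037.5 ⇒ n ≥ 7.4238, so the smallest even n is 8. (n must be even for Simpson's rule.)

8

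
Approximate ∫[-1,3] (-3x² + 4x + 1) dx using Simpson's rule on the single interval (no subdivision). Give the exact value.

S = (b−a)/6 · [f(-1) + 4f(1) + f(3)] = 0.666667·[(-6) + 4·2 + (-14)] = -8.

-8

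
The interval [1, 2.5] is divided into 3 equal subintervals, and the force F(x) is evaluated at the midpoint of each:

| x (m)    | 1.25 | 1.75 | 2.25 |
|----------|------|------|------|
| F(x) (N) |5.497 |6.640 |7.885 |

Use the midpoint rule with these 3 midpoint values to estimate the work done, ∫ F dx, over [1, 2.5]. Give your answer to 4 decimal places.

h = 0.5, n = 3.
h·[y(m₁) + y(m₂) + y(m₃)] = 0.5·(20.022) = 10.0110.

10.0110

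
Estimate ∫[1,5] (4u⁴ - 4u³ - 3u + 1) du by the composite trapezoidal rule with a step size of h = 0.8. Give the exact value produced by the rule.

h = (5 − 1)/5 = 0.8.
Nodes u₀,…,u₅ = 1, 1.8, 2.6, 3.4, 4.2, 5.
f(u) = 4u⁴ - 4u³ - 3u + 1: f₀=-2, f₁=14.2624, f₂=105.6864, f₃=368.1184, f₄=936.7264, f₅=1986.
(h/2)·[f₀ + 2f₁ + 2f₂ + 2f₃ + 2f₄ + f₅] = 0.4·(4833.5872) = 1933.43488.

1933.43488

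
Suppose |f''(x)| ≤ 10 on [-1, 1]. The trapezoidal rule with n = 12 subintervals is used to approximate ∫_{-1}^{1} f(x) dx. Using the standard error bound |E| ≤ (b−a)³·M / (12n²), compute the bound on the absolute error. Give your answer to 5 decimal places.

|E| ≤ (2)³·10 / (12·12²) = 80/1728 = 0.04630.

0.04630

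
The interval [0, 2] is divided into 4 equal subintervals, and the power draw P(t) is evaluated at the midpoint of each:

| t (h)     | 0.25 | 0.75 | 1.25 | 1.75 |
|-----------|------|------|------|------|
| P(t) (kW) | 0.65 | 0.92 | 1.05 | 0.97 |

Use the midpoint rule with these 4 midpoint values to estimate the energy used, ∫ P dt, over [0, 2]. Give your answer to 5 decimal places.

h = 0.5, n = 4.
h·[y(m₁) + y(m₂) + y(m₃) + y(m₄)] = 0.5·(3.59) = 1.79500.

1.79500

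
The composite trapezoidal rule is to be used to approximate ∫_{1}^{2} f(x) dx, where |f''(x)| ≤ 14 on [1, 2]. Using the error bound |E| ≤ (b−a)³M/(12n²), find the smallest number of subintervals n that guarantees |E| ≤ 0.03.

Need 14/(12n²) ≤ 0.03.
n² ≥ 14/(12·0.03) = 38.8889 ⇒ n ≥ 6.2361, so the smallest n is 7.

7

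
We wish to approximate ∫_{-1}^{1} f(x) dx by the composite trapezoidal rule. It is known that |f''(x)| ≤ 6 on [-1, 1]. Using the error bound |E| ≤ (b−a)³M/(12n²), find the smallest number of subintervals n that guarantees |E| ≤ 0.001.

64

Need 48/(12n²) ≤ 0.001.
n² ≥ 48/(12·0.001) = 4000 ⇒ n ≥ 63.2456, so the smallest n is 64.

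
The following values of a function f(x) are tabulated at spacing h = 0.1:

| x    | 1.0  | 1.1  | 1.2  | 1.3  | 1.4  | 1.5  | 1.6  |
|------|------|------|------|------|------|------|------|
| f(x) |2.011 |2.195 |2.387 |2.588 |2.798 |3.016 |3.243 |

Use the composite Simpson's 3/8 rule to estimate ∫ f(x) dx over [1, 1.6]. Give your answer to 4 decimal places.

h = 0.1, n = 6.
(3h/8)·[y₀ + 3y₁ + 3y₂ + 2y₃ + 3y₄ + 3y₅ + y₆] = 0.0375·(41.618) = 1.5607.

1.5607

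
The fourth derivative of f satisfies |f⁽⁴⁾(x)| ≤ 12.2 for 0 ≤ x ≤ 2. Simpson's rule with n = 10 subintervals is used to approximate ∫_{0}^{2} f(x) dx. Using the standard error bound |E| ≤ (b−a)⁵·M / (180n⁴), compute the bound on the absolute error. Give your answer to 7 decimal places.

0.0002169

|E| ≤ (2)⁵·12.2 / (180·10⁴) = 390.4/1800000 = 0.0002169.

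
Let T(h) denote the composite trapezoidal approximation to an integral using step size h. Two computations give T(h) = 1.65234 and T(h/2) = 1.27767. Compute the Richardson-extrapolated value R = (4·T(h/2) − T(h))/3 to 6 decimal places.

1.152780

R = (4·T(h/2) − T(h)) / 3 = (4·1.27767 − 1.65234)/3 = (3.45834)/3 = 1.152780.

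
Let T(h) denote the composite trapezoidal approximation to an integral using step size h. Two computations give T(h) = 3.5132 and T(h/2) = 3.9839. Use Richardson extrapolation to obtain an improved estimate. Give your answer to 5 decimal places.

R = (4·T(h/2) − T(h)) / 3 = (4·3.9839 − 3.5132)/3 = (12.4224)/3 = 4.14080.

4.14080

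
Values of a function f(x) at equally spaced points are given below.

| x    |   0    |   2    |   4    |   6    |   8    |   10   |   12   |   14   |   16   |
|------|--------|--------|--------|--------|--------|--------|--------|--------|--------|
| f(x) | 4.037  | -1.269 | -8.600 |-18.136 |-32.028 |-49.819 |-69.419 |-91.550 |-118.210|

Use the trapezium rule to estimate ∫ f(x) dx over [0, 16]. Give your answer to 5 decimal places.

h = 2, n = 8.
(h/2)·[y₀ + 2y₁ + 2y₂ + 2y₃ + 2y₄ + 2y₅ + 2y₆ + 2y₇ + y₈] = 1·(-655.815) = -655.81500.

-655.81500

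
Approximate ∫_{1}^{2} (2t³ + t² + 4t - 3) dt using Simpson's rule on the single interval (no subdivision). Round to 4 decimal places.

S = (b−a)/6 · [f(1) + 4f(1.5) + f(2)] = 0.166667·[4 + 4·12 + 25] = 12.8333.

12.8333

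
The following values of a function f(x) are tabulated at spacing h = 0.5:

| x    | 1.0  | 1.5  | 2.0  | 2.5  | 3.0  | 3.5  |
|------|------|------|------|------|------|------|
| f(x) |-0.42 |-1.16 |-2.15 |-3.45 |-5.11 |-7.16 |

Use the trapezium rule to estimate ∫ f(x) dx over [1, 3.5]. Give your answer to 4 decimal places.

h = 0.5, n = 5.
(h/2)·[y₀ + 2y₁ + 2y₂ + 2y₃ + 2y₄ + y₅] = 0.25·(-31.32) = -7.8300.

-7.8300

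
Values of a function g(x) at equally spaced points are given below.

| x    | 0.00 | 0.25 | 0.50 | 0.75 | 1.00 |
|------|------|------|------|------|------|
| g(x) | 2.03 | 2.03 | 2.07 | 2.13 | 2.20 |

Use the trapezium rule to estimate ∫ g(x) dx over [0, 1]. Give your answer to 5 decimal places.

2.08625

h = 0.25, n = 4.
(h/2)·[y₀ + 2y₁ + 2y₂ + 2y₃ + y₄] = 0.125·(16.69) = 2.08625.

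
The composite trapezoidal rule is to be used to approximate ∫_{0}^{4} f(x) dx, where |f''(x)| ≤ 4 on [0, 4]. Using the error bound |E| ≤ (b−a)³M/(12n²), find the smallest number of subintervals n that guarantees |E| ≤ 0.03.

27

Need 256/(12n²) ≤ 0.03.
n² ≥ 256/(12·0.03) = 711.111 ⇒ n ≥ 26.6667, so the smallest n is 27.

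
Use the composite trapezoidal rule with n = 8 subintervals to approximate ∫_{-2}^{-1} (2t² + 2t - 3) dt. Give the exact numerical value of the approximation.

-1.328125

h = (-1 − (-2))/8 = 0.125.
Nodes t₀,…,t₈ = -2, -1.875, -1.75, -1.625, -1.5, -1.375, -1.25, -1.125, -1.
f(t) = 2t² + 2t - 3: f₀=1, f₁=0.28125, f₂=-0.375, f₃=-0.96875, f₄=-1.5, f₅=-1.96875, f₆=-2.375, f₇=-2.71875, f₈=-3.
(h/2)·[f₀ + 2f₁ + 2f₂ + 2f₃ + 2f₄ + 2f₅ + 2f₆ + 2f₇ + f₈] = 0.0625·(-21.25) = -1.328125.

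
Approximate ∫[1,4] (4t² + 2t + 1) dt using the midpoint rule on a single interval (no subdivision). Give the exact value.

93

M = (b−a)·f(2.5) = 3·(31) = 93.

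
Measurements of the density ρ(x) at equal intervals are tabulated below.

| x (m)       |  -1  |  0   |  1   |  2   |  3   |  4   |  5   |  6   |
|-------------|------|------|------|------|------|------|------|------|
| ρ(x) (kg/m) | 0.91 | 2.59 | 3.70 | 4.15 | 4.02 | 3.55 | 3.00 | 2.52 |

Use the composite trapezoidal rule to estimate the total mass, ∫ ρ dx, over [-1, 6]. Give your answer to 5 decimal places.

22.72500

h = 1, n = 7.
(h/2)·[y₀ + 2y₁ + 2y₂ + 2y₃ + 2y₄ + 2y₅ + 2y₆ + y₇] = 0.5·(45.45) = 22.72500.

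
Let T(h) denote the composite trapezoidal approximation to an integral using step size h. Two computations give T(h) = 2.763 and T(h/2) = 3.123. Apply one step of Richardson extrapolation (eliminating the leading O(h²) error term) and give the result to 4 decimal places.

3.2430

R = (4·T(h/2) − T(h)) / 3 = (4·3.123 − 2.763)/3 = (9.729)/3 = 3.2430.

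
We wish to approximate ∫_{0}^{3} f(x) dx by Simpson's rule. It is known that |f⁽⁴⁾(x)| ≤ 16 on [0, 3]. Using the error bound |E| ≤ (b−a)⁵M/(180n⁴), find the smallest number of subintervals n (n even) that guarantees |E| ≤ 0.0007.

14

Need 3888/(180n⁴) ≤ 0.0007.
n⁴ ≥ 3888/(180·0.0007) = 30857.1 ⇒ n ≥ 13.2538, so the smallest even n is 14. (n must be even for Simpson's rule.)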